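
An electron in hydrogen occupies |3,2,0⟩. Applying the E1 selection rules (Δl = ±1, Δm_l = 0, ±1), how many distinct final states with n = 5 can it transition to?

6

E1 requires Δl = ±1, so l_f ∈ {1, 3}; with 0 ≤ l_f ≤ n_f−1 = 4, the allowed l_f values are {1, 3}.
For l_f = 1: m_f ∈ {m_i−1, m_i, m_i+1} ∩ [−1, 1] = {-1, 0, 1} → 3 states.
For l_f = 3: m_f ∈ {m_i−1, m_i, m_i+1} ∩ [−3, 3] = {-1, 0, 1} → 3 states.
Total: 6.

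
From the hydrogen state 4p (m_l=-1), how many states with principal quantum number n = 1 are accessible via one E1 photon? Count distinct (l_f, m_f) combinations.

E1 requires Δl = ±1, so l_f ∈ {0, 2}; with 0 ≤ l_f ≤ n_f−1 = 0, the allowed l_f values are {0}.
For l_f = 0: m_f ∈ {m_i−1, m_i, m_i+1} ∩ [−0, 0] = {0} → 1 state.
Total: 1.

1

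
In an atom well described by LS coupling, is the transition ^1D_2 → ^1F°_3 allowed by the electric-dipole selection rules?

allowed

Initial level: S=0, L=2, J=2, parity even. Final level: S=0, L=3, J=3, parity odd.
ΔS = 0: S: 0 → 0 — passes.
ΔL = 0, ±1 (not L=0↔0): L: 2 → 3, ΔL = +1 — passes.
Parity must change: even → odd — passes.
ΔJ = 0, ±1 (not J=0↔0): J: 2 → 3, ΔJ = +1 — passes.
All four E1 rules are satisfied.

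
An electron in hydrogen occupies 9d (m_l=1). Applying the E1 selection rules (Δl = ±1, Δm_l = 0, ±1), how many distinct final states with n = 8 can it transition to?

E1 requires Δl = ±1, so l_f ∈ {1, 3}; with 0 ≤ l_f ≤ n_f−1 = 7, the allowed l_f values are {1, 3}.
For l_f = 1: m_f ∈ {m_i−1, m_i, m_i+1} ∩ [−1, 1] = {0, 1} → 2 states.
For l_f = 3: m_f ∈ {m_i−1, m_i, m_i+1} ∩ [−3, 3] = {0, 1, 2} → 3 states.
Total: 5.

5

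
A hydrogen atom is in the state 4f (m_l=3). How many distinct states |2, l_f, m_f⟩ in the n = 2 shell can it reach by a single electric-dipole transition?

E1 requires l_f ∈ {2, 4}, but neither lies in [0, 1], so no final state is reachable.
Total: 0.

0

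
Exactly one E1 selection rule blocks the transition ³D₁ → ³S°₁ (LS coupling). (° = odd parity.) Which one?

the ΔL = 0, ±1 rule

Initial level: S=1, L=2, J=1, parity even. Final level: S=1, L=0, J=1, parity odd.
Parity must change: even → odd — passes.
ΔS = 0: S: 1 → 1 — passes.
ΔL = 0, ±1 (not L=0↔0): L: 2 → 0, ΔL = -2 — fails.
ΔJ = 0, ±1 (not J=0↔0): J: 1 → 1, ΔJ = +0 — passes.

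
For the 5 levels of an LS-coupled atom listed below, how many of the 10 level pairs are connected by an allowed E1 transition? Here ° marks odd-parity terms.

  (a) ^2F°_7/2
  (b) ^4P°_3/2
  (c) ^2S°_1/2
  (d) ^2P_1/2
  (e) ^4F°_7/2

(a)–(b): forbidden (parity, ΔS, ΔL, ΔJ).
(a)–(c): forbidden (parity, ΔL, ΔJ).
(a)–(d): forbidden (ΔL, ΔJ).
(a)–(e): forbidden (parity, ΔS).
(b)–(c): forbidden (parity, ΔS).
(b)–(d): forbidden (ΔS).
(b)–(e): forbidden (parity, ΔL, ΔJ).
(c)–(d): allowed.
(c)–(e): forbidden (parity, ΔS, ΔL, ΔJ).
(d)–(e): forbidden (ΔS, ΔL, ΔJ).
Allowed pairs: 1 of 10.

1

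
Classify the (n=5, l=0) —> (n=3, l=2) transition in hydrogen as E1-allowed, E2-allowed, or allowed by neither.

Δl = 2 − 0 = +2; l_i + l_f = 2.
E1 (Δl = ±1): not satisfied.
E2 (Δl = 0,±2, l_i+l_f ≥ 2): satisfied.

E2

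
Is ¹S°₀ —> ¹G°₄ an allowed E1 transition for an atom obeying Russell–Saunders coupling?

Initial level: S=0, L=0, J=0, parity odd. Final level: S=0, L=4, J=4, parity odd.
Parity must change: odd → odd — ✗.
ΔS = 0: S: 0 → 0 — ✓.
ΔL = 0, ±1 (not L=0↔0): L: 0 → 4, ΔL = +4 — ✗.
ΔJ = 0, ±1 (not J=0↔0): J: 0 → 4, ΔJ = +4 — ✗.
Rule(s) violated: parity, ΔL, ΔJ.

forbidden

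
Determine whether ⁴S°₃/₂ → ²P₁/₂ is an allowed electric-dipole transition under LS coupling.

forbidden

Reading off the term symbols: S 3/2→1/2, L 0→1, J 3/2→1/2, parity odd→even.
Parity must change: odd → even — ok.
ΔS = 0: S: 3/2 → 1/2 — fails.
ΔL = 0, ±1 (not L=0↔0): L: 0 → 1, ΔL = +1 — ok.
ΔJ = 0, ±1 (not J=0↔0): J: 3/2 → 1/2, ΔJ = -1 — ok.
Rule(s) violated: ΔS.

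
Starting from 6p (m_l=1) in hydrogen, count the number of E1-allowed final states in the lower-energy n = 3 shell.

E1 requires Δl = ±1, so l_f ∈ {0, 2}; with 0 ≤ l_f ≤ n_f−1 = 2, the allowed l_f values are {0, 2}.
For l_f = 0: m_f ∈ {m_i−1, m_i, m_i+1} ∩ [−0, 0] = {0} → 1 state.
For l_f = 2: m_f ∈ {m_i−1, m_i, m_i+1} ∩ [−2, 2] = {0, 1, 2} → 3 states.
Total: 4.

4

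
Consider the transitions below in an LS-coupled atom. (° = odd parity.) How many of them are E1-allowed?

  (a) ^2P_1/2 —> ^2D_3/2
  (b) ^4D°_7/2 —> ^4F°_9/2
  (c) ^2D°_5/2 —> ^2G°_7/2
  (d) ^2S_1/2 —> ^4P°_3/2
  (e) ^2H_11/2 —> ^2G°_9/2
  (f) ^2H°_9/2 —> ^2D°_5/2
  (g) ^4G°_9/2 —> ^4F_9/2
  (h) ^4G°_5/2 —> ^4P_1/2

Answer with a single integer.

(a) forbidden (parity fails)
(b) forbidden (parity fails)
(c) forbidden (parity, ΔL fail)
(d) forbidden (ΔS fails)
(e) allowed
(f) forbidden (parity, ΔL, ΔJ fail)
(g) allowed
(h) forbidden (ΔL, ΔJ fail)
Total allowed: 2 of 8.

2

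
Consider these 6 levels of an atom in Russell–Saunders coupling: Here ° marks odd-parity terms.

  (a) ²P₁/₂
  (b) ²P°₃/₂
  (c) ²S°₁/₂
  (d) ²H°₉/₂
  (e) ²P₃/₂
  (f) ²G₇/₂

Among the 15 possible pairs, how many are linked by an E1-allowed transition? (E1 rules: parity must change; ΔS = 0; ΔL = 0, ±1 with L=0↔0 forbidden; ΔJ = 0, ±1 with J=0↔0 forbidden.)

(a)–(b): allowed.
(a)–(c): allowed.
(a)–(d): forbidden (ΔL, ΔJ).
(a)–(e): forbidden (parity).
(a)–(f): forbidden (parity, ΔL, ΔJ).
(b)–(c): forbidden (parity).
(b)–(d): forbidden (parity, ΔL, ΔJ).
(b)–(e): allowed.
(b)–(f): forbidden (ΔL, ΔJ).
(c)–(d): forbidden (parity, ΔL, ΔJ).
(c)–(e): allowed.
(c)–(f): forbidden (ΔL, ΔJ).
(d)–(e): forbidden (ΔL, ΔJ).
(d)–(f): allowed.
(e)–(f): forbidden (parity, ΔL, ΔJ).
Allowed pairs: 5 of 15.

5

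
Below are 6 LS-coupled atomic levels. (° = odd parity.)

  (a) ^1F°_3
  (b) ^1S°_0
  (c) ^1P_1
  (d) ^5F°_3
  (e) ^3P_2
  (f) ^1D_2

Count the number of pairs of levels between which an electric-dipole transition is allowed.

(a)–(b): forbidden (parity, ΔL, ΔJ).
(a)–(c): forbidden (ΔL, ΔJ).
(a)–(d): forbidden (parity, ΔS).
(a)–(e): forbidden (ΔS, ΔL).
(a)–(f): allowed.
(b)–(c): allowed.
(b)–(d): forbidden (parity, ΔS, ΔL, ΔJ).
(b)–(e): forbidden (ΔS, ΔJ).
(b)–(f): forbidden (ΔL, ΔJ).
(c)–(d): forbidden (ΔS, ΔL, ΔJ).
(c)–(e): forbidden (parity, ΔS).
(c)–(f): forbidden (parity).
(d)–(e): forbidden (ΔS, ΔL).
(d)–(f): forbidden (ΔS).
(e)–(f): forbidden (parity, ΔS).
Allowed pairs: 2 of 15.

2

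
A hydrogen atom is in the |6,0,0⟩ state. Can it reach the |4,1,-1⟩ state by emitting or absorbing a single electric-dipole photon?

allowed

Δl = 1 − 0 = +1; the E1 rule Δl = ±1 is ok.
m_l: 0 → -1 (Δm_l = -1). |Δm_l| ≤ 1 ok.
All E1 selection rules are satisfied.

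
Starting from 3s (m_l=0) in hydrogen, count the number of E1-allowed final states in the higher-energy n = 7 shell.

3

E1 requires Δl = ±1, so l_f ∈ {-1, 1}; with 0 ≤ l_f ≤ n_f−1 = 6, the allowed l_f values are {1}.
For l_f = 1: m_f ∈ {m_i−1, m_i, m_i+1} ∩ [−1, 1] = {-1, 0, 1} → 3 states.
Total: 3.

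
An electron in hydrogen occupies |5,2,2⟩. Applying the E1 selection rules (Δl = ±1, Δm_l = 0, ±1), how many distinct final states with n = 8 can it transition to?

E1 requires Δl = ±1, so l_f ∈ {1, 3}; with 0 ≤ l_f ≤ n_f−1 = 7, the allowed l_f values are {1, 3}.
For l_f = 1: m_f ∈ {m_i−1, m_i, m_i+1} ∩ [−1, 1] = {1} → 1 state.
For l_f = 3: m_f ∈ {m_i−1, m_i, m_i+1} ∩ [−3, 3] = {1, 2, 3} → 3 states.
Total: 4.

4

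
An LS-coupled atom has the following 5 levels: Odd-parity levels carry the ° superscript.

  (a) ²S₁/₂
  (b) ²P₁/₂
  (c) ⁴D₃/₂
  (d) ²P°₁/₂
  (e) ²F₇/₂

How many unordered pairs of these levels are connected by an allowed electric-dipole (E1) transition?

2

(a)–(b): forbidden (parity).
(a)–(c): forbidden (parity, ΔS, ΔL).
(a)–(d): allowed.
(a)–(e): forbidden (parity, ΔL, ΔJ).
(b)–(c): forbidden (parity, ΔS).
(b)–(d): allowed.
(b)–(e): forbidden (parity, ΔL, ΔJ).
(c)–(d): forbidden (ΔS).
(c)–(e): forbidden (parity, ΔS, ΔJ).
(d)–(e): forbidden (ΔL, ΔJ).
Allowed pairs: 2 of 10.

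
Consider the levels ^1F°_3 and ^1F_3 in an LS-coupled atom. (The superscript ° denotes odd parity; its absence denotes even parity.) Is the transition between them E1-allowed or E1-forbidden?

allowed

Initial level: S=0, L=3, J=3, parity odd. Final level: S=0, L=3, J=3, parity even.
Parity must change: odd → even — ok.
ΔS = 0: S: 0 → 0 — ok.
ΔL = 0, ±1 (not L=0↔0): L: 3 → 3, ΔL = +0 — ok.
ΔJ = 0, ±1 (not J=0↔0): J: 3 → 3, ΔJ = +0 — ok.
All four E1 rules are satisfied.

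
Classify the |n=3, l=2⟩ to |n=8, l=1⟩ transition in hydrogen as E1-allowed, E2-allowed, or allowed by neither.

E1

Δl = 1 − 2 = -1; l_i + l_f = 3.
E1 (Δl = ±1): satisfied.
E2 (Δl = 0,±2, l_i+l_f ≥ 2): not satisfied.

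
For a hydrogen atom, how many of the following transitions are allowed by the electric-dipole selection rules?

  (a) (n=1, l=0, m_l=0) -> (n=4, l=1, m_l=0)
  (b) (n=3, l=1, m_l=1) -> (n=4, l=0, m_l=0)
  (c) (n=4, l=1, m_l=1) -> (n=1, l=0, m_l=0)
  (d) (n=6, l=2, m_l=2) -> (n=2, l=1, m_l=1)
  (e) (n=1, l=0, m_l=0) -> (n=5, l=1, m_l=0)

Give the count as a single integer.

(a) allowed
(b) allowed
(c) allowed
(d) allowed
(e) allowed
Total allowed: 5 of 5.

5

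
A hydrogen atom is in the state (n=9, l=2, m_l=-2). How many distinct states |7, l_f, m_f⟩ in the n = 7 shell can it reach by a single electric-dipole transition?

E1 requires Δl = ±1, so l_f ∈ {1, 3}; with 0 ≤ l_f ≤ n_f−1 = 6, the allowed l_f values are {1, 3}.
For l_f = 1: m_f ∈ {m_i−1, m_i, m_i+1} ∩ [−1, 1] = {-1} → 1 state.
For l_f = 3: m_f ∈ {m_i−1, m_i, m_i+1} ∩ [−3, 3] = {-3, -2, -1} → 3 states.
Total: 4.

4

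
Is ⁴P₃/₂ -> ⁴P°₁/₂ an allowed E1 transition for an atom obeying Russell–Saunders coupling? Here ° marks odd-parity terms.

allowed

Parity must change: even → odd — ok.
ΔS = 0: S: 3/2 → 3/2 — ok.
ΔL = 0, ±1 (not L=0↔0): L: 1 → 1, ΔL = +0 — ok.
ΔJ = 0, ±1 (not J=0↔0): J: 3/2 → 1/2, ΔJ = -1 — ok.
All four E1 rules are satisfied.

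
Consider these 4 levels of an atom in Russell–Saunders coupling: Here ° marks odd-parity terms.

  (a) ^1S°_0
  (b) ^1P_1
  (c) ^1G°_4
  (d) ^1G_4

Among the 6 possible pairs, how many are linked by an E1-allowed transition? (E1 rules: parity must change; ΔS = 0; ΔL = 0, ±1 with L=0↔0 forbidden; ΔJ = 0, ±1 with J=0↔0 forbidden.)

2

(a)–(b): allowed.
(a)–(c): forbidden (parity, ΔL, ΔJ).
(a)–(d): forbidden (ΔL, ΔJ).
(b)–(c): forbidden (ΔL, ΔJ).
(b)–(d): forbidden (parity, ΔL, ΔJ).
(c)–(d): allowed.
Allowed pairs: 2 of 6.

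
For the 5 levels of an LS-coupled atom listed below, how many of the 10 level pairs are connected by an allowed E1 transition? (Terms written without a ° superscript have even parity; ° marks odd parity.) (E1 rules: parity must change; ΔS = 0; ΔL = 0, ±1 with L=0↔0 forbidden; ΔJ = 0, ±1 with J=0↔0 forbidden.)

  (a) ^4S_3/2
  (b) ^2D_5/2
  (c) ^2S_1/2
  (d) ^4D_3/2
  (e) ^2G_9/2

(a)–(b): forbidden (parity, ΔS, ΔL).
(a)–(c): forbidden (parity, ΔS, ΔL).
(a)–(d): forbidden (parity, ΔL).
(a)–(e): forbidden (parity, ΔS, ΔL, ΔJ).
(b)–(c): forbidden (parity, ΔL, ΔJ).
(b)–(d): forbidden (parity, ΔS).
(b)–(e): forbidden (parity, ΔL, ΔJ).
(c)–(d): forbidden (parity, ΔS, ΔL).
(c)–(e): forbidden (parity, ΔL, ΔJ).
(d)–(e): forbidden (parity, ΔS, ΔL, ΔJ).
Allowed pairs: 0 of 10.

0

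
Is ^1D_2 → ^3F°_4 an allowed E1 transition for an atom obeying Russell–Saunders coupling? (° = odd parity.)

forbidden

Reading off the term symbols: S 0→1, L 2→3, J 2→4, parity even→odd.
Parity must change: even → odd — satisfied.
ΔS = 0: S: 0 → 1 — violated.
ΔL = 0, ±1 (not L=0↔0): L: 2 → 3, ΔL = +1 — satisfied.
ΔJ = 0, ±1 (not J=0↔0): J: 2 → 4, ΔJ = +2 — violated.
Rule(s) violated: ΔS, ΔJ.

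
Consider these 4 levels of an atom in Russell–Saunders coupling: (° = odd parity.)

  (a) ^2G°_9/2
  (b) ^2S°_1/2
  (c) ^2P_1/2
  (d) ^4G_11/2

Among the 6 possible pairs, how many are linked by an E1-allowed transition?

(a)–(b): forbidden (parity, ΔL, ΔJ).
(a)–(c): forbidden (ΔL, ΔJ).
(a)–(d): forbidden (ΔS).
(b)–(c): allowed.
(b)–(d): forbidden (ΔS, ΔL, ΔJ).
(c)–(d): forbidden (parity, ΔS, ΔL, ΔJ).
Allowed pairs: 1 of 6.

1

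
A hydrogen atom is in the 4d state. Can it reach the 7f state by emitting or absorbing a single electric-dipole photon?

Δl = 3 − 2 = +1; the E1 rule Δl = ±1 is ok.
All E1 selection rules are satisfied.

allowed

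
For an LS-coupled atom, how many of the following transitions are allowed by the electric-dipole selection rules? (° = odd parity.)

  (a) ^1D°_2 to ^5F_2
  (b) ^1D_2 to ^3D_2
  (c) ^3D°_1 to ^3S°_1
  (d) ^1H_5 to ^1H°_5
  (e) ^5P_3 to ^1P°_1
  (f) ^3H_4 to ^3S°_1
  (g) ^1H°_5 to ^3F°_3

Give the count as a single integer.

(a) forbidden (ΔS fails)
(b) forbidden (parity, ΔS fail)
(c) forbidden (parity, ΔL fail)
(d) allowed
(e) forbidden (ΔS, ΔJ fail)
(f) forbidden (ΔL, ΔJ fail)
(g) forbidden (parity, ΔS, ΔL, ΔJ fail)
Total allowed: 1 of 7.

1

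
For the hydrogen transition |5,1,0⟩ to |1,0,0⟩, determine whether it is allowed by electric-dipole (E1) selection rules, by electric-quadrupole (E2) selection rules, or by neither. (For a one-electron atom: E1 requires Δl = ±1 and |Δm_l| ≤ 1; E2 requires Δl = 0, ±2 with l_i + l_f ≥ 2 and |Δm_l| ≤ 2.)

Δl = 0 − 1 = -1; l_i + l_f = 1.
Δm_l = +0.
E1 (Δl = ±1, |Δm_l| ≤ 1): satisfied.
E2 (Δl = 0,±2, l_i+l_f ≥ 2, |Δm_l| ≤ 2): not satisfied.

E1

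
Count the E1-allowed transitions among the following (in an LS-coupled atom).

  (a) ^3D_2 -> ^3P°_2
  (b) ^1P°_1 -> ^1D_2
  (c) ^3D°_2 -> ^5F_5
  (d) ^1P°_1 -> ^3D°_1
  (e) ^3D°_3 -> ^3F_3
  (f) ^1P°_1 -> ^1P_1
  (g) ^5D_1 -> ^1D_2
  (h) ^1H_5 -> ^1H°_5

(a) allowed
(b) allowed
(c) forbidden (ΔS, ΔJ fail)
(d) forbidden (parity, ΔS fail)
(e) allowed
(f) allowed
(g) forbidden (parity, ΔS fail)
(h) allowed
Total allowed: 5 of 8.

5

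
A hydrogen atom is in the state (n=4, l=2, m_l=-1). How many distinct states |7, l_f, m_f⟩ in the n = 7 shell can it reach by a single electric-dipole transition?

E1 requires Δl = ±1, so l_f ∈ {1, 3}; with 0 ≤ l_f ≤ n_f−1 = 6, the allowed l_f values are {1, 3}.
For l_f = 1: m_f ∈ {m_i−1, m_i, m_i+1} ∩ [−1, 1] = {-1, 0} → 2 states.
For l_f = 3: m_f ∈ {m_i−1, m_i, m_i+1} ∩ [−3, 3] = {-2, -1, 0} → 3 states.
Total: 5.

5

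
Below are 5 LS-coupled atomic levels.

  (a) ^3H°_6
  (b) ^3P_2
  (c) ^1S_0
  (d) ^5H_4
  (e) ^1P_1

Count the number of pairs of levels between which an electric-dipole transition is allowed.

0

(a)–(b): forbidden (ΔL, ΔJ).
(a)–(c): forbidden (ΔS, ΔL, ΔJ).
(a)–(d): forbidden (ΔS, ΔJ).
(a)–(e): forbidden (ΔS, ΔL, ΔJ).
(b)–(c): forbidden (parity, ΔS, ΔJ).
(b)–(d): forbidden (parity, ΔS, ΔL, ΔJ).
(b)–(e): forbidden (parity, ΔS).
(c)–(d): forbidden (parity, ΔS, ΔL, ΔJ).
(c)–(e): forbidden (parity).
(d)–(e): forbidden (parity, ΔS, ΔL, ΔJ).
Allowed pairs: 0 of 10.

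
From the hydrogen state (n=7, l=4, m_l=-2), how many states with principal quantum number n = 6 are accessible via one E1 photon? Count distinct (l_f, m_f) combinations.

6

E1 requires Δl = ±1, so l_f ∈ {3, 5}; with 0 ≤ l_f ≤ n_f−1 = 5, the allowed l_f values are {3, 5}.
For l_f = 3: m_f ∈ {m_i−1, m_i, m_i+1} ∩ [−3, 3] = {-3, -2, -1} → 3 states.
For l_f = 5: m_f ∈ {m_i−1, m_i, m_i+1} ∩ [−5, 5] = {-3, -2, -1} → 3 states.
Total: 6.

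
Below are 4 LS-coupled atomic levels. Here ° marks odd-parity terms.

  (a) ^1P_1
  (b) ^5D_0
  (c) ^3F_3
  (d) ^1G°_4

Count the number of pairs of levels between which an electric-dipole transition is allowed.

(a)–(b): forbidden (parity, ΔS).
(a)–(c): forbidden (parity, ΔS, ΔL, ΔJ).
(a)–(d): forbidden (ΔL, ΔJ).
(b)–(c): forbidden (parity, ΔS, ΔJ).
(b)–(d): forbidden (ΔS, ΔL, ΔJ).
(c)–(d): forbidden (ΔS).
Allowed pairs: 0 of 6.

0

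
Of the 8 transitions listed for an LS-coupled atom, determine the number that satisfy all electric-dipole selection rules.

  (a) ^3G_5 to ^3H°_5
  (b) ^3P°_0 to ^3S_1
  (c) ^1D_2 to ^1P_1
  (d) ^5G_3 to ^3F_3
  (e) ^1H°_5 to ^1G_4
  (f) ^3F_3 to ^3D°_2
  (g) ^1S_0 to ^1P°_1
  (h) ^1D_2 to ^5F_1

5

(a) allowed
(b) allowed
(c) forbidden (parity fails)
(d) forbidden (parity, ΔS fail)
(e) allowed
(f) allowed
(g) allowed
(h) forbidden (parity, ΔS fail)
Total allowed: 5 of 8.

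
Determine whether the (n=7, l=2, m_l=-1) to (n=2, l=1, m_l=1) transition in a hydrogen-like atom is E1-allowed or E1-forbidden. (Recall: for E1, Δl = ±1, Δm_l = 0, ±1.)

Δl = 1 − 2 = -1; the E1 rule Δl = ±1 is satisfied.
m_l: -1 → 1 (Δm_l = +2). |Δm_l| ≤ 1 violated.
The transition is electric-dipole forbidden.

forbidden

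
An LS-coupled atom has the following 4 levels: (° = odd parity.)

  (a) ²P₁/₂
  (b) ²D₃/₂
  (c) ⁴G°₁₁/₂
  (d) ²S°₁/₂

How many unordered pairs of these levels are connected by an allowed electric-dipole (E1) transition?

(a)–(b): forbidden (parity).
(a)–(c): forbidden (ΔS, ΔL, ΔJ).
(a)–(d): allowed.
(b)–(c): forbidden (ΔS, ΔL, ΔJ).
(b)–(d): forbidden (ΔL).
(c)–(d): forbidden (parity, ΔS, ΔL, ΔJ).
Allowed pairs: 1 of 6.

1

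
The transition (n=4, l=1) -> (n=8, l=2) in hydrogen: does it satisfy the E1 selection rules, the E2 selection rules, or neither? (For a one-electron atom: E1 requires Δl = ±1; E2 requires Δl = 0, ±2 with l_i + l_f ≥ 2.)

Δl = 2 − 1 = +1; l_i + l_f = 3.
E1 (Δl = ±1): satisfied.
E2 (Δl = 0,±2, l_i+l_f ≥ 2): not satisfied.

E1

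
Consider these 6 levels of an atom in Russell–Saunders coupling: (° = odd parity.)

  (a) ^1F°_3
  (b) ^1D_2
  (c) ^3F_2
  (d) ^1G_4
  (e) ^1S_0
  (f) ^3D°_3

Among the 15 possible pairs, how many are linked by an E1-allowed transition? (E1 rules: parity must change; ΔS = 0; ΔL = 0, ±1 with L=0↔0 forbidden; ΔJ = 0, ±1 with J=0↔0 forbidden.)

3

(a)–(b): allowed.
(a)–(c): forbidden (ΔS).
(a)–(d): allowed.
(a)–(e): forbidden (ΔL, ΔJ).
(a)–(f): forbidden (parity, ΔS).
(b)–(c): forbidden (parity, ΔS).
(b)–(d): forbidden (parity, ΔL, ΔJ).
(b)–(e): forbidden (parity, ΔL, ΔJ).
(b)–(f): forbidden (ΔS).
(c)–(d): forbidden (parity, ΔS, ΔJ).
(c)–(e): forbidden (parity, ΔS, ΔL, ΔJ).
(c)–(f): allowed.
(d)–(e): forbidden (parity, ΔL, ΔJ).
(d)–(f): forbidden (ΔS, ΔL).
(e)–(f): forbidden (ΔS, ΔL, ΔJ).
Allowed pairs: 3 of 15.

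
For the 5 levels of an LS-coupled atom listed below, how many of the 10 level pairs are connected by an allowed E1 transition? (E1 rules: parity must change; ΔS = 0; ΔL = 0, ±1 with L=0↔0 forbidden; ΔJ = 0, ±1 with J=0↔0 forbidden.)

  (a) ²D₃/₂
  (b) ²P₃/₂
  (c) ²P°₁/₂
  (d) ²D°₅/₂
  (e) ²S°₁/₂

5

(a)–(b): forbidden (parity).
(a)–(c): allowed.
(a)–(d): allowed.
(a)–(e): forbidden (ΔL).
(b)–(c): allowed.
(b)–(d): allowed.
(b)–(e): allowed.
(c)–(d): forbidden (parity, ΔJ).
(c)–(e): forbidden (parity).
(d)–(e): forbidden (parity, ΔL, ΔJ).
Allowed pairs: 5 of 10.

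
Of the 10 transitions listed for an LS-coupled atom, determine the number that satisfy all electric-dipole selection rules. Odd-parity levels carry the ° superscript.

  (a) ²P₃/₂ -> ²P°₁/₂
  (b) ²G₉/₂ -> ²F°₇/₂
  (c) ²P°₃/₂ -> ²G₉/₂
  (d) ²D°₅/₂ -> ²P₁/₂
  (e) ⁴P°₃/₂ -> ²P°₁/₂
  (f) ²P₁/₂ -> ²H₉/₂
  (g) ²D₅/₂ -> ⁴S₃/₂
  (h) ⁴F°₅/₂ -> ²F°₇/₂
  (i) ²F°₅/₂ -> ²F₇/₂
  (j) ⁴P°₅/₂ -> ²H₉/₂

(a) allowed
(b) allowed
(c) forbidden (ΔL, ΔJ fail)
(d) forbidden (ΔJ fails)
(e) forbidden (parity, ΔS fail)
(f) forbidden (parity, ΔL, ΔJ fail)
(g) forbidden (parity, ΔS, ΔL fail)
(h) forbidden (parity, ΔS fail)
(i) allowed
(j) forbidden (ΔS, ΔL, ΔJ fail)
Total allowed: 3 of 10.

3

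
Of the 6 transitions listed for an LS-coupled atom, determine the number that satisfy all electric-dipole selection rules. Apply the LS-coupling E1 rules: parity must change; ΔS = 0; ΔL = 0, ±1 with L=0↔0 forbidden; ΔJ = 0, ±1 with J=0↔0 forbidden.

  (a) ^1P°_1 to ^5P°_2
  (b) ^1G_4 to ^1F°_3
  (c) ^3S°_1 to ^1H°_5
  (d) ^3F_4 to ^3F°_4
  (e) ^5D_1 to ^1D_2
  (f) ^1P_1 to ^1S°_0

3

(a) forbidden (parity, ΔS fail)
(b) allowed
(c) forbidden (parity, ΔS, ΔL, ΔJ fail)
(d) allowed
(e) forbidden (parity, ΔS fail)
(f) allowed
Total allowed: 3 of 6.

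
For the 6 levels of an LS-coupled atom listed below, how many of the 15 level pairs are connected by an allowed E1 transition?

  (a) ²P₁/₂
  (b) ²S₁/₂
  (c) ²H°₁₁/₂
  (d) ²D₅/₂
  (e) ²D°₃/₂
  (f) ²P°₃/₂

5

(a)–(b): forbidden (parity).
(a)–(c): forbidden (ΔL, ΔJ).
(a)–(d): forbidden (parity, ΔJ).
(a)–(e): allowed.
(a)–(f): allowed.
(b)–(c): forbidden (ΔL, ΔJ).
(b)–(d): forbidden (parity, ΔL, ΔJ).
(b)–(e): forbidden (ΔL).
(b)–(f): allowed.
(c)–(d): forbidden (ΔL, ΔJ).
(c)–(e): forbidden (parity, ΔL, ΔJ).
(c)–(f): forbidden (parity, ΔL, ΔJ).
(d)–(e): allowed.
(d)–(f): allowed.
(e)–(f): forbidden (parity).
Allowed pairs: 5 of 15.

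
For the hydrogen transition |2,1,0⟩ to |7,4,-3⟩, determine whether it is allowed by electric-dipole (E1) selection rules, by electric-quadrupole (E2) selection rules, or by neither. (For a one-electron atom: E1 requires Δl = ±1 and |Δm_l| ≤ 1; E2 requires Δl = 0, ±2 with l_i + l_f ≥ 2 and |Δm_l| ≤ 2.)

neither

Δl = 4 − 1 = +3; l_i + l_f = 5.
Δm_l = -3.
E1 (Δl = ±1, |Δm_l| ≤ 1): not satisfied.
E2 (Δl = 0,±2, l_i+l_f ≥ 2, |Δm_l| ≤ 2): not satisfied.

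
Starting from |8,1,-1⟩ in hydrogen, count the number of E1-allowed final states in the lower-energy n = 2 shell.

E1 requires Δl = ±1, so l_f ∈ {0, 2}; with 0 ≤ l_f ≤ n_f−1 = 1, the allowed l_f values are {0}.
For l_f = 0: m_f ∈ {m_i−1, m_i, m_i+1} ∩ [−0, 0] = {0} → 1 state.
Total: 1.

1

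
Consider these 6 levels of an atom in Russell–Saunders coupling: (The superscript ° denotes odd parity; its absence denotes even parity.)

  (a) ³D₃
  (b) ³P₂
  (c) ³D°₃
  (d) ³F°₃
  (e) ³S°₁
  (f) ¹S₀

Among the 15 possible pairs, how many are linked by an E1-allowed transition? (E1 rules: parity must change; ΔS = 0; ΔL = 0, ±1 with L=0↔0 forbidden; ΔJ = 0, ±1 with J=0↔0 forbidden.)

(a)–(b): forbidden (parity).
(a)–(c): allowed.
(a)–(d): allowed.
(a)–(e): forbidden (ΔL, ΔJ).
(a)–(f): forbidden (parity, ΔS, ΔL, ΔJ).
(b)–(c): allowed.
(b)–(d): forbidden (ΔL).
(b)–(e): allowed.
(b)–(f): forbidden (parity, ΔS, ΔJ).
(c)–(d): forbidden (parity).
(c)–(e): forbidden (parity, ΔL, ΔJ).
(c)–(f): forbidden (ΔS, ΔL, ΔJ).
(d)–(e): forbidden (parity, ΔL, ΔJ).
(d)–(f): forbidden (ΔS, ΔL, ΔJ).
(e)–(f): forbidden (ΔS, ΔL).
Allowed pairs: 4 of 15.

4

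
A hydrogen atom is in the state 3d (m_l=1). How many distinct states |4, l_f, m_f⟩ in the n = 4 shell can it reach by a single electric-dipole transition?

E1 requires Δl = ±1, so l_f ∈ {1, 3}; with 0 ≤ l_f ≤ n_f−1 = 3, the allowed l_f values are {1, 3}.
For l_f = 1: m_f ∈ {m_i−1, m_i, m_i+1} ∩ [−1, 1] = {0, 1} → 2 states.
For l_f = 3: m_f ∈ {m_i−1, m_i, m_i+1} ∩ [−3, 3] = {0, 1, 2} → 3 states.
Total: 5.

5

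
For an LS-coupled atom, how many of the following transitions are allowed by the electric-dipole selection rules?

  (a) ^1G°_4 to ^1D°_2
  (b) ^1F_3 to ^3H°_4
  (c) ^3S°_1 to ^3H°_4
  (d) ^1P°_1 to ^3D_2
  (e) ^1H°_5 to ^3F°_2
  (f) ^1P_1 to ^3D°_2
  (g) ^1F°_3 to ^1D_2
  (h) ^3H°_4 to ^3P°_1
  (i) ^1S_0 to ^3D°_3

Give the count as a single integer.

1

(a) forbidden (parity, ΔL, ΔJ fail)
(b) forbidden (ΔS, ΔL fail)
(c) forbidden (parity, ΔL, ΔJ fail)
(d) forbidden (ΔS fails)
(e) forbidden (parity, ΔS, ΔL, ΔJ fail)
(f) forbidden (ΔS fails)
(g) allowed
(h) forbidden (parity, ΔL, ΔJ fail)
(i) forbidden (ΔS, ΔL, ΔJ fail)
Total allowed: 1 of 9.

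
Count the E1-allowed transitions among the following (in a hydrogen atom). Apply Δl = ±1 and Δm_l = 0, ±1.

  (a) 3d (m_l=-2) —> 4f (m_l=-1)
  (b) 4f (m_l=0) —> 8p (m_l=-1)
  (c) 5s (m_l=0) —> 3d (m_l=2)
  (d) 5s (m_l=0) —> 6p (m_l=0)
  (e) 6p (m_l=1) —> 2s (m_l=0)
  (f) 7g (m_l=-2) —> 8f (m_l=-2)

(a) allowed
(b) forbidden — Δl = -2 (E1 requires Δl = ±1)
(c) forbidden — Δl = +2 (E1 requires Δl = ±1); Δm_l = +2 (E1 requires Δm_l = 0, ±1)
(d) allowed
(e) allowed
(f) allowed
Total allowed: 4 of 6.

4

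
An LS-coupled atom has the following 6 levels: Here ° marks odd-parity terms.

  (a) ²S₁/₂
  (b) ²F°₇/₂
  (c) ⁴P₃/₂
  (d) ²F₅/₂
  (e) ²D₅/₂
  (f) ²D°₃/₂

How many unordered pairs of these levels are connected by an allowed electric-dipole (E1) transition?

4

(a)–(b): forbidden (ΔL, ΔJ).
(a)–(c): forbidden (parity, ΔS).
(a)–(d): forbidden (parity, ΔL, ΔJ).
(a)–(e): forbidden (parity, ΔL, ΔJ).
(a)–(f): forbidden (ΔL).
(b)–(c): forbidden (ΔS, ΔL, ΔJ).
(b)–(d): allowed.
(b)–(e): allowed.
(b)–(f): forbidden (parity, ΔJ).
(c)–(d): forbidden (parity, ΔS, ΔL).
(c)–(e): forbidden (parity, ΔS).
(c)–(f): forbidden (ΔS).
(d)–(e): forbidden (parity).
(d)–(f): allowed.
(e)–(f): allowed.
Allowed pairs: 4 of 15.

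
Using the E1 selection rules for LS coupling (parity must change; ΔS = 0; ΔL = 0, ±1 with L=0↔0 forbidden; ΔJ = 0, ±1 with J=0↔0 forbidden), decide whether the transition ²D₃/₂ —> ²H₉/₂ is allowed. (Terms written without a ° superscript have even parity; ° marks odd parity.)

ΔS = 0: S: 1/2 → 1/2 — ok.
Parity must change: even → even — fails.
ΔL = 0, ±1 (not L=0↔0): L: 2 → 5, ΔL = +3 — fails.
ΔJ = 0, ±1 (not J=0↔0): J: 3/2 → 9/2, ΔJ = +3 — fails.
Rule(s) violated: parity, ΔL, ΔJ.

forbidden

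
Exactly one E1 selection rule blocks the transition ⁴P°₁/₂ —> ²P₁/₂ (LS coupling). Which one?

the ΔS = 0 rule

Reading off the term symbols: S 3/2→1/2, L 1→1, J 1/2→1/2, parity odd→even.
Parity must change: odd → even — passes.
ΔS = 0: S: 3/2 → 1/2 — fails.
ΔL = 0, ±1 (not L=0↔0): L: 1 → 1, ΔL = +0 — passes.
ΔJ = 0, ±1 (not J=0↔0): J: 1/2 → 1/2, ΔJ = +0 — passes.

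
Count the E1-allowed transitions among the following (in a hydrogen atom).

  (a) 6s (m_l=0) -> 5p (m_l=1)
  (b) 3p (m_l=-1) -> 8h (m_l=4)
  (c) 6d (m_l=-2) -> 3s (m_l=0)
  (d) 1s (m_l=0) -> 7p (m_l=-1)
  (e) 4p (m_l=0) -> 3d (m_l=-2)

(a) allowed
(b) forbidden — Δl = +4 (E1 requires Δl = ±1); Δm_l = +5 (E1 requires Δm_l = 0, ±1)
(c) forbidden — Δl = -2 (E1 requires Δl = ±1); Δm_l = +2 (E1 requires Δm_l = 0, ±1)
(d) allowed
(e) forbidden — Δm_l = -2 (E1 requires Δm_l = 0, ±1)
Total allowed: 2 of 5.

2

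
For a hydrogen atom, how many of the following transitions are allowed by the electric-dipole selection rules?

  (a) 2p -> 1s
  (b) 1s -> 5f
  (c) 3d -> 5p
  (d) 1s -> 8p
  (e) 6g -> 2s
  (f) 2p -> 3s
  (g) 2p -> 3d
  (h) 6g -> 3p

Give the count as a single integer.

(a) allowed
(b) forbidden — Δl = +3 (E1 requires Δl = ±1)
(c) allowed
(d) allowed
(e) forbidden — Δl = -4 (E1 requires Δl = ±1)
(f) allowed
(g) allowed
(h) forbidden — Δl = -3 (E1 requires Δl = ±1)
Total allowed: 5 of 8.

5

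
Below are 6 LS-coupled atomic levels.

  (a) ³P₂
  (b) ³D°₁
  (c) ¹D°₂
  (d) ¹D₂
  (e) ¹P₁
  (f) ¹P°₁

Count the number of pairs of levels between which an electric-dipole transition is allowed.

(a)–(b): allowed.
(a)–(c): forbidden (ΔS).
(a)–(d): forbidden (parity, ΔS).
(a)–(e): forbidden (parity, ΔS).
(a)–(f): forbidden (ΔS).
(b)–(c): forbidden (parity, ΔS).
(b)–(d): forbidden (ΔS).
(b)–(e): forbidden (ΔS).
(b)–(f): forbidden (parity, ΔS).
(c)–(d): allowed.
(c)–(e): allowed.
(c)–(f): forbidden (parity).
(d)–(e): forbidden (parity).
(d)–(f): allowed.
(e)–(f): allowed.
Allowed pairs: 5 of 15.

5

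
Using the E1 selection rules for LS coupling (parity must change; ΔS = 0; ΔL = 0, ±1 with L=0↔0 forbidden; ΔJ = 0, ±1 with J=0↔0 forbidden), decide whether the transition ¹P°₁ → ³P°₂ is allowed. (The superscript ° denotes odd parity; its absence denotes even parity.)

forbidden

ΔJ = 0, ±1 (not J=0↔0): J: 1 → 2, ΔJ = +1 — passes.
Parity must change: odd → odd — fails.
ΔS = 0: S: 0 → 1 — fails.
ΔL = 0, ±1 (not L=0↔0): L: 1 → 1, ΔL = +0 — passes.
Rule(s) violated: parity, ΔS.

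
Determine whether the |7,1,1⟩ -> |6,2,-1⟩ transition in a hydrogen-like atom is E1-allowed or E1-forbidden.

forbidden

Δl = 2 − 1 = +1; the E1 rule Δl = ±1 is satisfied.
m_l: 1 → -1 (Δm_l = -2). |Δm_l| ≤ 1 violated.
The transition is electric-dipole forbidden.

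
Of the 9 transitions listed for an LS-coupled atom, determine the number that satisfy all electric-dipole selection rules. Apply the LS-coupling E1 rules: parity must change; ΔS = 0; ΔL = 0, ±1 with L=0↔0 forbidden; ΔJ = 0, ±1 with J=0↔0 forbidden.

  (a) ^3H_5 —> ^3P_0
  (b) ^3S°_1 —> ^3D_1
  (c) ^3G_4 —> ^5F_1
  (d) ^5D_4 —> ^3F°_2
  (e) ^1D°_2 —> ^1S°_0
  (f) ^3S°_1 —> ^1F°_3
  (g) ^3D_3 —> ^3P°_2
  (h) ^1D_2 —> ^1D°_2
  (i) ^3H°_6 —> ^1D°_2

(a) forbidden (parity, ΔL, ΔJ fail)
(b) forbidden (ΔL fails)
(c) forbidden (parity, ΔS, ΔJ fail)
(d) forbidden (ΔS, ΔJ fail)
(e) forbidden (parity, ΔL, ΔJ fail)
(f) forbidden (parity, ΔS, ΔL, ΔJ fail)
(g) allowed
(h) allowed
(i) forbidden (parity, ΔS, ΔL, ΔJ fail)
Total allowed: 2 of 9.

2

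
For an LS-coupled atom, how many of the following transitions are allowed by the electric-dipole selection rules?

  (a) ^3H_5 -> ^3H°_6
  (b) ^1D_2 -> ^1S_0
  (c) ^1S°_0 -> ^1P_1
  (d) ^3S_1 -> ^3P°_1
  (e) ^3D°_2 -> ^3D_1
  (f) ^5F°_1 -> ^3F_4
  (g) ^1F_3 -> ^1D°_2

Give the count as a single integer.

(a) allowed
(b) forbidden (parity, ΔL, ΔJ fail)
(c) allowed
(d) allowed
(e) allowed
(f) forbidden (ΔS, ΔJ fail)
(g) allowed
Total allowed: 5 of 7.

5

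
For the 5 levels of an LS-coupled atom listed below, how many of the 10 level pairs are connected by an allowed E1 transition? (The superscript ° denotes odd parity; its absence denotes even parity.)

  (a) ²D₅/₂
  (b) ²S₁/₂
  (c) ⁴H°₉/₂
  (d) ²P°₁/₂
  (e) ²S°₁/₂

1

(a)–(b): forbidden (parity, ΔL, ΔJ).
(a)–(c): forbidden (ΔS, ΔL, ΔJ).
(a)–(d): forbidden (ΔJ).
(a)–(e): forbidden (ΔL, ΔJ).
(b)–(c): forbidden (ΔS, ΔL, ΔJ).
(b)–(d): allowed.
(b)–(e): forbidden (ΔL).
(c)–(d): forbidden (parity, ΔS, ΔL, ΔJ).
(c)–(e): forbidden (parity, ΔS, ΔL, ΔJ).
(d)–(e): forbidden (parity).
Allowed pairs: 1 of 10.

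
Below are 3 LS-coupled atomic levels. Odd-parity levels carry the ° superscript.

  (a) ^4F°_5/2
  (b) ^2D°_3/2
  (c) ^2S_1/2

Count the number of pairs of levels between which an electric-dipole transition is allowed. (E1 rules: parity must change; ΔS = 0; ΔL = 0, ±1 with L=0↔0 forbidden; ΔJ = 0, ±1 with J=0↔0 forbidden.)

(a)–(b): forbidden (parity, ΔS).
(a)–(c): forbidden (ΔS, ΔL, ΔJ).
(b)–(c): forbidden (ΔL).
Allowed pairs: 0 of 3.

0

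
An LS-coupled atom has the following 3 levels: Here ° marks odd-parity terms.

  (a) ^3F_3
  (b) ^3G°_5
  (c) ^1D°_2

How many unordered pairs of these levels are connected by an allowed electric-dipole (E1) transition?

0

(a)–(b): forbidden (ΔJ).
(a)–(c): forbidden (ΔS).
(b)–(c): forbidden (parity, ΔS, ΔL, ΔJ).
Allowed pairs: 0 of 3.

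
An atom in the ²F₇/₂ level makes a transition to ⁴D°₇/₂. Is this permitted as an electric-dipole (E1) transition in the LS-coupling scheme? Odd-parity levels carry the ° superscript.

Parity must change: even → odd — satisfied.
ΔS = 0: S: 1/2 → 3/2 — violated.
ΔL = 0, ±1 (not L=0↔0): L: 3 → 2, ΔL = -1 — satisfied.
ΔJ = 0, ±1 (not J=0↔0): J: 7/2 → 7/2, ΔJ = +0 — satisfied.
Rule(s) violated: ΔS.

forbidden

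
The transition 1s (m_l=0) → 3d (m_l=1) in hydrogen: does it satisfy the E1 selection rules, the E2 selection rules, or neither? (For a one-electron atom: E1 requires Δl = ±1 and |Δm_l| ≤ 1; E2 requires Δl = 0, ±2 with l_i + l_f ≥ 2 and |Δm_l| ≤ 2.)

Δl = 2 − 0 = +2; l_i + l_f = 2.
Δm_l = +1.
E1 (Δl = ±1, |Δm_l| ≤ 1): not satisfied.
E2 (Δl = 0,±2, l_i+l_f ≥ 2, |Δm_l| ≤ 2): satisfied.

E2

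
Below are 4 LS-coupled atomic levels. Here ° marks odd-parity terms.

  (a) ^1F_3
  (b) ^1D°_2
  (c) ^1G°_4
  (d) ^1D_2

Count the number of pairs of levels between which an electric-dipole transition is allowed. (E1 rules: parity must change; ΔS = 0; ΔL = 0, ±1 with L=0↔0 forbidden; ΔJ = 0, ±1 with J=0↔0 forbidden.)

(a)–(b): allowed.
(a)–(c): allowed.
(a)–(d): forbidden (parity).
(b)–(c): forbidden (parity, ΔL, ΔJ).
(b)–(d): allowed.
(c)–(d): forbidden (ΔL, ΔJ).
Allowed pairs: 3 of 6.

3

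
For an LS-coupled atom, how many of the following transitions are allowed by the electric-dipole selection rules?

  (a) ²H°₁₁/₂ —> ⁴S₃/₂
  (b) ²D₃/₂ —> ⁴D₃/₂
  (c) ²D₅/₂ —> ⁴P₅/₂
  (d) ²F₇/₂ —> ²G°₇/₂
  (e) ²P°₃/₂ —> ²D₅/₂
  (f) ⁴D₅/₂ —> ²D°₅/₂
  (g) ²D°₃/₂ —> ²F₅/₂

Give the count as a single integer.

3

(a) forbidden (ΔS, ΔL, ΔJ fail)
(b) forbidden (parity, ΔS fail)
(c) forbidden (parity, ΔS fail)
(d) allowed
(e) allowed
(f) forbidden (ΔS fails)
(g) allowed
Total allowed: 3 of 7.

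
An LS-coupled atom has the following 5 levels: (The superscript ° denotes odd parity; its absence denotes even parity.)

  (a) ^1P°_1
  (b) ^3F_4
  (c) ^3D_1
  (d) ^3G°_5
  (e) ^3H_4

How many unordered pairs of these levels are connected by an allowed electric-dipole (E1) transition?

2

(a)–(b): forbidden (ΔS, ΔL, ΔJ).
(a)–(c): forbidden (ΔS).
(a)–(d): forbidden (parity, ΔS, ΔL, ΔJ).
(a)–(e): forbidden (ΔS, ΔL, ΔJ).
(b)–(c): forbidden (parity, ΔJ).
(b)–(d): allowed.
(b)–(e): forbidden (parity, ΔL).
(c)–(d): forbidden (ΔL, ΔJ).
(c)–(e): forbidden (parity, ΔL, ΔJ).
(d)–(e): allowed.
Allowed pairs: 2 of 10.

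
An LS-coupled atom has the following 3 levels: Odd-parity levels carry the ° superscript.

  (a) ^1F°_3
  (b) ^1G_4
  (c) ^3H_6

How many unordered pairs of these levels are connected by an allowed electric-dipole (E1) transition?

(a)–(b): allowed.
(a)–(c): forbidden (ΔS, ΔL, ΔJ).
(b)–(c): forbidden (parity, ΔS, ΔJ).
Allowed pairs: 1 of 3.

1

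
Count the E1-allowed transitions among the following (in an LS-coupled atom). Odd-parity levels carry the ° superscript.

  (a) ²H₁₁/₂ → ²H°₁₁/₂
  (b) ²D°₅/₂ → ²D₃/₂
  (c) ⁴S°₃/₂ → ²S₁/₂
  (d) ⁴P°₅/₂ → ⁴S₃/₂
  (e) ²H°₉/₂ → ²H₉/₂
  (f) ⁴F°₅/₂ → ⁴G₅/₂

(a) allowed
(b) allowed
(c) forbidden (ΔS, ΔL fail)
(d) allowed
(e) allowed
(f) allowed
Total allowed: 5 of 6.

5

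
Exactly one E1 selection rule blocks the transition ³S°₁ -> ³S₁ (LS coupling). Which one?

ΔS = 0: S: 1 → 1 — passes.
Parity must change: odd → even — passes.
ΔL = 0, ±1 (not L=0↔0): L: 0 → 0, ΔL = +0 — fails.
ΔJ = 0, ±1 (not J=0↔0): J: 1 → 1, ΔJ = +0 — passes.

the L=0 ↔ L=0 exclusion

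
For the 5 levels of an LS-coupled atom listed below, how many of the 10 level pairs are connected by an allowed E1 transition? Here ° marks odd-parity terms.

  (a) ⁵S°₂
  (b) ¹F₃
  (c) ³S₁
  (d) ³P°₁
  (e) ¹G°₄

(a)–(b): forbidden (ΔS, ΔL).
(a)–(c): forbidden (ΔS, ΔL).
(a)–(d): forbidden (parity, ΔS).
(a)–(e): forbidden (parity, ΔS, ΔL, ΔJ).
(b)–(c): forbidden (parity, ΔS, ΔL, ΔJ).
(b)–(d): forbidden (ΔS, ΔL, ΔJ).
(b)–(e): allowed.
(c)–(d): allowed.
(c)–(e): forbidden (ΔS, ΔL, ΔJ).
(d)–(e): forbidden (parity, ΔS, ΔL, ΔJ).
Allowed pairs: 2 of 10.

2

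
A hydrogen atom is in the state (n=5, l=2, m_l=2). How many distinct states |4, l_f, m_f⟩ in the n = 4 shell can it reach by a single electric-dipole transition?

4

E1 requires Δl = ±1, so l_f ∈ {1, 3}; with 0 ≤ l_f ≤ n_f−1 = 3, the allowed l_f values are {1, 3}.
For l_f = 1: m_f ∈ {m_i−1, m_i, m_i+1} ∩ [−1, 1] = {1} → 1 state.
For l_f = 3: m_f ∈ {m_i−1, m_i, m_i+1} ∩ [−3, 3] = {1, 2, 3} → 3 states.
Total: 4.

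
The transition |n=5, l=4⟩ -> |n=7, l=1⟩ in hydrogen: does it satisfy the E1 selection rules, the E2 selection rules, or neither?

neither

Δl = 1 − 4 = -3; l_i + l_f = 5.
E1 (Δl = ±1): not satisfied.
E2 (Δl = 0,±2, l_i+l_f ≥ 2): not satisfied.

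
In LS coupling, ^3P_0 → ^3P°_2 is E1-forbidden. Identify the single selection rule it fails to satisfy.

Reading off the term symbols: S 1→1, L 1→1, J 0→2, parity even→odd.
Parity must change: even → odd — ✓.
ΔS = 0: S: 1 → 1 — ✓.
ΔL = 0, ±1 (not L=0↔0): L: 1 → 1, ΔL = +0 — ✓.
ΔJ = 0, ±1 (not J=0↔0): J: 0 → 2, ΔJ = +2 — ✗.

the ΔJ = 0, ±1 rule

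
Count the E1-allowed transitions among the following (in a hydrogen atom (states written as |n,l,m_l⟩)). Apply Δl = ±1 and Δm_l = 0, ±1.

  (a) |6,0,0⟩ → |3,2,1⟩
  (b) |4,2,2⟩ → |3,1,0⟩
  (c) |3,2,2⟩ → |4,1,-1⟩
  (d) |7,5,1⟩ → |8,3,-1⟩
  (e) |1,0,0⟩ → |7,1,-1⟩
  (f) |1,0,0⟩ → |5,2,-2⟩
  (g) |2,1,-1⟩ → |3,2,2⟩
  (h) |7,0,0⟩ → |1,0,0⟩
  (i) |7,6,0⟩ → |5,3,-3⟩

(a) forbidden — Δl = +2 (E1 requires Δl = ±1)
(b) forbidden — Δm_l = -2 (E1 requires Δm_l = 0, ±1)
(c) forbidden — Δm_l = -3 (E1 requires Δm_l = 0, ±1)
(d) forbidden — Δl = -2 (E1 requires Δl = ±1); Δm_l = -2 (E1 requires Δm_l = 0, ±1)
(e) allowed
(f) forbidden — Δl = +2 (E1 requires Δl = ±1); Δm_l = -2 (E1 requires Δm_l = 0, ±1)
(g) forbidden — Δm_l = +3 (E1 requires Δm_l = 0, ±1)
(h) forbidden — Δl = +0 (E1 requires Δl = ±1)
(i) forbidden — Δl = -3 (E1 requires Δl = ±1); Δm_l = -3 (E1 requires Δm_l = 0, ±1)
Total allowed: 1 of 9.

1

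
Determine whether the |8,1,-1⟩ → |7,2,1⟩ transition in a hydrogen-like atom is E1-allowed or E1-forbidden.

forbidden

l: 1 → 2 (Δl = +1). Δl = ±1 passes.
Δm_l = 1 − (-1) = +2. E1 requires Δm_l = 0, ±1: fails.
The transition is electric-dipole forbidden.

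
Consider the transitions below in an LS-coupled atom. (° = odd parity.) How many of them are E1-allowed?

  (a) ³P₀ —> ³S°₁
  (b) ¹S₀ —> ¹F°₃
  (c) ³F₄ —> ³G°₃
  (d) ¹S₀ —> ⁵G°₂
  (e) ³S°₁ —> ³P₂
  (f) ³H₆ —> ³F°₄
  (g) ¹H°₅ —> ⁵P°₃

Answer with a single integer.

3

(a) allowed
(b) forbidden (ΔL, ΔJ fail)
(c) allowed
(d) forbidden (ΔS, ΔL, ΔJ fail)
(e) allowed
(f) forbidden (ΔL, ΔJ fail)
(g) forbidden (parity, ΔS, ΔL, ΔJ fail)
Total allowed: 3 of 7.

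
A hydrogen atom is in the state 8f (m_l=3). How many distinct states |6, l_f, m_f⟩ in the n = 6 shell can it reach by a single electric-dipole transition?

4

E1 requires Δl = ±1, so l_f ∈ {2, 4}; with 0 ≤ l_f ≤ n_f−1 = 5, the allowed l_f values are {2, 4}.
For l_f = 2: m_f ∈ {m_i−1, m_i, m_i+1} ∩ [−2, 2] = {2} → 1 state.
For l_f = 4: m_f ∈ {m_i−1, m_i, m_i+1} ∩ [−4, 4] = {2, 3, 4} → 3 states.
Total: 4.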